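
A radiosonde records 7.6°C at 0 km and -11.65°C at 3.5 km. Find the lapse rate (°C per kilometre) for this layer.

Γ = −ΔT/Δz = (7.6 − (-11.65)) / (3500 − 0) m
  = 19.25°C / 3.5 km = 5.5°C/km

5.5°C/km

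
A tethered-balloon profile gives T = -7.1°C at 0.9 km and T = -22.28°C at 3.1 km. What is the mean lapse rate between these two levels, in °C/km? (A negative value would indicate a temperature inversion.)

6.9°C/km

Γ = −ΔT/Δz = (-7.1 − (-22.28)) / (3100 − 900) m
  = 15.18°C / 2.2 km = 6.9°C/km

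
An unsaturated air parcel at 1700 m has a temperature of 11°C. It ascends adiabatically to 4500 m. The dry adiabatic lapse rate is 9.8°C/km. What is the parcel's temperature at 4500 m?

-16.44°C

1700 → 4500 m (dry adiabatic, 9.8°C/km): ΔT = -9.8 × 2.8 = -27.44°C → T = -16.44°C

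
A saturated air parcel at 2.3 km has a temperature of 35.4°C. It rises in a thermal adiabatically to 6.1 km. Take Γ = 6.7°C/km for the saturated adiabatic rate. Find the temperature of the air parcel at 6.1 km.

9.94°C

2300 → 6100 m (saturated adiabatic, 6.7°C/km): ΔT = -6.7 × 3.8 = -25.46°C → T = 9.94°C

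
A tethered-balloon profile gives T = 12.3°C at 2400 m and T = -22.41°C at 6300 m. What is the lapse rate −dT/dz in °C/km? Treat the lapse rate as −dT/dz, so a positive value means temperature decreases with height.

Γ = −ΔT/Δz = (12.3 − (-22.41)) / (6300 − 2400) m
  = 34.71°C / 3.9 km = 8.9°C/km

8.9°C/km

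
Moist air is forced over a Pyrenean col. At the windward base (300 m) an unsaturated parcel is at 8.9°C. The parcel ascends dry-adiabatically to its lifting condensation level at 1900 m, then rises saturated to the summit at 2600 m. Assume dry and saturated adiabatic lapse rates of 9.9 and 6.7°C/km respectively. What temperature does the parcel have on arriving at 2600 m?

-11.63°C

300–1900 m, dry: Δz = 1.6 km ⇒ ΔT = -15.84°C; T = -6.94°C
1900–2600 m, saturated: Δz = 0.7 km ⇒ ΔT = -4.69°C; T = -11.63°C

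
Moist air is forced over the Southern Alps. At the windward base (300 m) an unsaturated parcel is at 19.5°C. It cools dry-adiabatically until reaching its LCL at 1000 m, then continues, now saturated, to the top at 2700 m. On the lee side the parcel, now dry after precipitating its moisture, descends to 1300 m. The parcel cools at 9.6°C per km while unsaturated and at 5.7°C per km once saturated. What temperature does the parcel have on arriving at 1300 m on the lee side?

From 300 m to 1000 m (dry): cools by 9.6 × 0.7 = 6.72°C, giving 12.78°C.
From 1000 m to 2700 m (saturated): cools by 5.7 × 1.7 = 9.69°C, giving 3.09°C.
From 2700 m to 1300 m (dry descent): warms by 9.6 × 1.4 = 13.44°C, giving 16.53°C.

16.53°C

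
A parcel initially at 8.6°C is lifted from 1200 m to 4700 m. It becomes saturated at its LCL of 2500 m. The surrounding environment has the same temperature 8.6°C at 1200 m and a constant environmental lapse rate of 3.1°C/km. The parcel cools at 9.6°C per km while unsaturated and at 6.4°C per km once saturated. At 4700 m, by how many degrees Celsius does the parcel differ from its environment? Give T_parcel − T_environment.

-15.71°C (parcel cooler than environment)

Parcel:
  1200 → 2500 m (dry, 9.6°C/km): ΔT = -9.6 × 1.3 = -12.48°C → T = -3.88°C
  2500 → 4700 m (saturated, 6.4°C/km): ΔT = -6.4 × 2.2 = -14.08°C → T = -17.96°C
Environment:
  1200 → 4700 m (environment, 3.1°C/km): ΔT = -3.1 × 3.5 = -10.85°C → T = -2.25°C
T_parcel − T_env = -17.96 − (-2.25) = -15.71°C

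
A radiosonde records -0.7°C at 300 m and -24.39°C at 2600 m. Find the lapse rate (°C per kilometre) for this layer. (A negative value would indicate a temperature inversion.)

10.3°C/km

Γ = −ΔT/Δz = (-0.7 − (-24.39)) / (2600 − 300) m
  = 23.69°C / 2.3 km = 10.3°C/km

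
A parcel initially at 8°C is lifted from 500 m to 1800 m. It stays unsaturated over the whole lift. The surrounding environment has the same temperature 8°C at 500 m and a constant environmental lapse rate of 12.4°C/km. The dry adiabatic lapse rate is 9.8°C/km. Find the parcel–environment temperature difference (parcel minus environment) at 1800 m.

+3.38°C (parcel warmer than environment)

Parcel:
  Dry to 1800 m: -9.8 × 1.3 km = -12.74°C, so T = -4.74°C.
Environment:
  Environment to 1800 m: -12.4 × 1.3 km = -16.12°C, so T = -8.12°C.
T_parcel − T_env = -4.74 − (-8.12) = +3.38°C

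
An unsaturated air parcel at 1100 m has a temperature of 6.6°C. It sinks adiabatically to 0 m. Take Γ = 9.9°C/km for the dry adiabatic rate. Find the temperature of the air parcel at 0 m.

1100–0 m, dry adiabatic: Δz = 1.1 km ⇒ ΔT = +10.89°C; T = 17.49°C

17.49°C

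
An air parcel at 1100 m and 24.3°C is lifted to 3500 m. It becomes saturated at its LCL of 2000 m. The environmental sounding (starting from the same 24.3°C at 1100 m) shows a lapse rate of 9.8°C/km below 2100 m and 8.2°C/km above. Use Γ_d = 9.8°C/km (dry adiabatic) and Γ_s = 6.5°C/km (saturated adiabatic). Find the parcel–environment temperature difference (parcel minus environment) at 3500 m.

Parcel:
  Dry to 2000 m: -9.8 × 0.9 km = -8.82°C, so T = 15.48°C.
  Saturated to 3500 m: -6.5 × 1.5 km = -9.75°C, so T = 5.73°C.
Environment:
  Environment, lower layer to 2100 m: -9.8 × 1 km = -9.8°C, so T = 14.5°C.
  Environment, upper layer to 3500 m: -8.2 × 1.4 km = -11.48°C, so T = 3.02°C.
T_parcel − T_env = 5.73 − 3.02 = +2.71°C

+2.71°C (parcel warmer than environment)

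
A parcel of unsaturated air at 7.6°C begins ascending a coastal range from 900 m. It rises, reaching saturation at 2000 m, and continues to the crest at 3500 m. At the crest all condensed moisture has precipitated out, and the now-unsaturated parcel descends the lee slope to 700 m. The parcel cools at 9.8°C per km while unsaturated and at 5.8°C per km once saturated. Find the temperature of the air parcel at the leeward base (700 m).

15.56°C

900 → 2000 m (dry, 9.8°C/km): ΔT = -9.8 × 1.1 = -10.78°C → T = -3.18°C
2000 → 3500 m (saturated, 5.8°C/km): ΔT = -5.8 × 1.5 = -8.7°C → T = -11.88°C
3500 → 700 m (dry descent, 9.8°C/km): ΔT = +9.8 × 2.8 = +27.44°C → T = 15.56°C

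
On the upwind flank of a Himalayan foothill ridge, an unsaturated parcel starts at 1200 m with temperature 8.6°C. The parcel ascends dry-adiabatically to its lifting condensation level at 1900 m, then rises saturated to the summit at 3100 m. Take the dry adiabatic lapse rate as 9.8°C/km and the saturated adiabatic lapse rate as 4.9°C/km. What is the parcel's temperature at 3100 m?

-4.14°C

Dry to 1900 m: -9.8 × 0.7 km = -6.86°C, so T = 1.74°C.
Saturated to 3100 m: -4.9 × 1.2 km = -5.88°C, so T = -4.14°C.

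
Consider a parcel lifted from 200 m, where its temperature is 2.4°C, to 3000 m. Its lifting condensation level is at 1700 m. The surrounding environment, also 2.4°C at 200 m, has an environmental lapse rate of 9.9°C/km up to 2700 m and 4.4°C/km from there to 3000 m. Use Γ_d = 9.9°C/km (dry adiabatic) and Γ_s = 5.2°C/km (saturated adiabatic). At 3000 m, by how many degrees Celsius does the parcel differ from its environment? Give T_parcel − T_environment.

+4.46°C (parcel warmer than environment)

Parcel:
  Dry to 1700 m: -9.9 × 1.5 km = -14.85°C, so T = -12.45°C.
  Saturated to 3000 m: -5.2 × 1.3 km = -6.76°C, so T = -19.21°C.
Environment:
  Environment, lower layer to 2700 m: -9.9 × 2.5 km = -24.75°C, so T = -22.35°C.
  Environment, upper layer to 3000 m: -4.4 × 0.3 km = -1.32°C, so T = -23.67°C.
T_parcel − T_env = -19.21 − (-23.67) = +4.46°C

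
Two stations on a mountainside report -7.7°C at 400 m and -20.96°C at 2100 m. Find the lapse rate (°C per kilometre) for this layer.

7.8°C/km

Γ = −ΔT/Δz = (-7.7 − (-20.96)) / (2100 − 400) m
  = 13.26°C / 1.7 km = 7.8°C/km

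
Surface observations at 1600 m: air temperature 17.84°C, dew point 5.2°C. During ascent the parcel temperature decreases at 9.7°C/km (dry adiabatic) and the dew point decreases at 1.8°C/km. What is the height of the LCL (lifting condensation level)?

T and T_d converge at 9.7 − 1.8 = 7.9°C per km
Height above start = (17.84 − 5.2) / 7.9 = 1.6 km
LCL altitude = 1600 m + 1600 m = 3200 m

3200 m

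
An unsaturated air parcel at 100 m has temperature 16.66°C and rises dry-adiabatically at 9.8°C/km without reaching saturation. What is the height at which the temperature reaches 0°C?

1800 m

Height above start = (16.66 − 0) / 9.8 = 1.7 km
Altitude = 100 m + 1700 m = 1800 m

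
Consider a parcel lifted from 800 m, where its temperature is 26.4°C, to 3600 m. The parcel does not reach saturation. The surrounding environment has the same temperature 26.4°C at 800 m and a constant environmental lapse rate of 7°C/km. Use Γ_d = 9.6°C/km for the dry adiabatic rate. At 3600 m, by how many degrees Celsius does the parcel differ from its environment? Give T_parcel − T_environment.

-7.28°C (parcel cooler than environment)

Parcel:
  800 → 3600 m (dry, 9.6°C/km): ΔT = -9.6 × 2.8 = -26.88°C → T = -0.48°C
Environment:
  800 → 3600 m (environment, 7°C/km): ΔT = -7 × 2.8 = -19.6°C → T = 6.8°C
T_parcel − T_env = -0.48 − 6.8 = -7.28°C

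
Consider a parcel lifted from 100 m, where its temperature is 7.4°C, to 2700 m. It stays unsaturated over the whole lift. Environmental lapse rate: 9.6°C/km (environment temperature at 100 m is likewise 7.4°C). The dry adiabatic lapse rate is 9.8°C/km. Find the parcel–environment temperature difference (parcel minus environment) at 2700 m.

Parcel:
  Dry to 2700 m: -9.8 × 2.6 km = -25.48°C, so T = -18.08°C.
Environment:
  Environment to 2700 m: -9.6 × 2.6 km = -24.96°C, so T = -17.56°C.
T_parcel − T_env = -18.08 − (-17.56) = -0.52°C

-0.52°C (parcel cooler than environment)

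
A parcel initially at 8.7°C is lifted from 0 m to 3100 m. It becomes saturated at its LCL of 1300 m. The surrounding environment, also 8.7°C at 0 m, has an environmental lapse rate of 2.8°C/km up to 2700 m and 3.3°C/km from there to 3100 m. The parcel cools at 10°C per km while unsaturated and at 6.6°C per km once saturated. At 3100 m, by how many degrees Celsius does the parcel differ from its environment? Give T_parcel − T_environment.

-16°C (parcel cooler than environment)

Parcel:
  Dry to 1300 m: -10 × 1.3 km = -13°C, so T = -4.3°C.
  Saturated to 3100 m: -6.6 × 1.8 km = -11.88°C, so T = -16.18°C.
Environment:
  Environment, lower layer to 2700 m: -2.8 × 2.7 km = -7.56°C, so T = 1.14°C.
  Environment, upper layer to 3100 m: -3.3 × 0.4 km = -1.32°C, so T = -0.18°C.
T_parcel − T_env = -16.18 − (-0.18) = -16°C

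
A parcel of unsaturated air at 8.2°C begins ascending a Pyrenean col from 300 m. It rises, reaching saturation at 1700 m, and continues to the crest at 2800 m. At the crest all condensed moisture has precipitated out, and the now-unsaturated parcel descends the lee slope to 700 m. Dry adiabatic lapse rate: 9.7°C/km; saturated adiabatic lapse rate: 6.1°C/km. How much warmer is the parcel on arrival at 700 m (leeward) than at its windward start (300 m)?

+0.08°C

300–1700 m, dry: Δz = 1.4 km ⇒ ΔT = -13.58°C; T = -5.38°C
1700–2800 m, saturated: Δz = 1.1 km ⇒ ΔT = -6.71°C; T = -12.09°C
2800–700 m, dry descent: Δz = 2.1 km ⇒ ΔT = +20.37°C; T = 8.28°C
Net change vs windward start: 8.28 − 8.2 = +0.08°C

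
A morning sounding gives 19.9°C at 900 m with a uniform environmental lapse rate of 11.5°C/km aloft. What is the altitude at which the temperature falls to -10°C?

Height above start = (19.9 − (-10)) / 11.5 = 2.6 km
Altitude = 900 m + 2600 m = 3500 m

3500 m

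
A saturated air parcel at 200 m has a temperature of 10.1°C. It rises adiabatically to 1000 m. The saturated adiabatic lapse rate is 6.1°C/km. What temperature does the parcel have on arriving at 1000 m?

5.22°C

200 → 1000 m (saturated adiabatic, 6.1°C/km): ΔT = -6.1 × 0.8 = -4.88°C → T = 5.22°C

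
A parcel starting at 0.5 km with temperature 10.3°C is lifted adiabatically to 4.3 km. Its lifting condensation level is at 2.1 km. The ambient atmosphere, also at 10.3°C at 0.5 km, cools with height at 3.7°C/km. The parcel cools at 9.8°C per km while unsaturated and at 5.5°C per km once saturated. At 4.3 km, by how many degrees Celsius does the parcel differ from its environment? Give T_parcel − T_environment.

-13.72°C (parcel cooler than environment)

Parcel:
  Dry to 2100 m: -9.8 × 1.6 km = -15.68°C, so T = -5.38°C.
  Saturated to 4300 m: -5.5 × 2.2 km = -12.1°C, so T = -17.48°C.
Environment:
  Environment to 4300 m: -3.7 × 3.8 km = -14.06°C, so T = -3.76°C.
T_parcel − T_env = -17.48 − (-3.76) = -13.72°C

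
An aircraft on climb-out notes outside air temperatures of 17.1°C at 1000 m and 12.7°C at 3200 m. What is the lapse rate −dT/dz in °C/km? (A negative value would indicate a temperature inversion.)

2°C/km

Γ = −ΔT/Δz = (17.1 − 12.7) / (3200 − 1000) m
  = 4.4°C / 2.2 km = 2°C/km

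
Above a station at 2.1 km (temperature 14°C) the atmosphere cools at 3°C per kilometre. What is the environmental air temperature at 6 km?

2100–6000 m, environmental: Δz = 3.9 km ⇒ ΔT = -11.7°C; T = 2.3°C

2.3°C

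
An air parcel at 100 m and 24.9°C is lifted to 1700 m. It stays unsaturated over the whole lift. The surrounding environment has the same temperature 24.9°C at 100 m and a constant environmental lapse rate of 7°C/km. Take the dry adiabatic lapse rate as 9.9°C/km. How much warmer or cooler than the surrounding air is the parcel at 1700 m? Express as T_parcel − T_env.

-4.64°C (parcel cooler than environment)

Parcel:
  From 100 m to 1700 m (dry): cools by 9.9 × 1.6 = 15.84°C, giving 9.06°C.
Environment:
  From 100 m to 1700 m (environment): cools by 7 × 1.6 = 11.2°C, giving 13.7°C.
T_parcel − T_env = 9.06 − 13.7 = -4.64°C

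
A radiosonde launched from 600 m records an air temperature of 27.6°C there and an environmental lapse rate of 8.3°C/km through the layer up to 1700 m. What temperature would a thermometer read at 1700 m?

600 → 1700 m (environmental, 8.3°C/km): ΔT = -8.3 × 1.1 = -9.13°C → T = 18.47°C

18.47°C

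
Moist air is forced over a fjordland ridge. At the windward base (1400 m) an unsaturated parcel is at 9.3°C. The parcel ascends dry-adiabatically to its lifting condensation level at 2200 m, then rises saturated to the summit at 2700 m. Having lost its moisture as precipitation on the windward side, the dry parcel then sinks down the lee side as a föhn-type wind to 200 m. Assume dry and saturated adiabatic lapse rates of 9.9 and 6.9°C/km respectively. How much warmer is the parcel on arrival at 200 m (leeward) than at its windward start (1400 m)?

+13.38°C

1400–2200 m, dry: Δz = 0.8 km ⇒ ΔT = -7.92°C; T = 1.38°C
2200–2700 m, saturated: Δz = 0.5 km ⇒ ΔT = -3.45°C; T = -2.07°C
2700–200 m, dry descent: Δz = 2.5 km ⇒ ΔT = +24.75°C; T = 22.68°C
Net change vs windward start: 22.68 − 9.3 = +13.38°C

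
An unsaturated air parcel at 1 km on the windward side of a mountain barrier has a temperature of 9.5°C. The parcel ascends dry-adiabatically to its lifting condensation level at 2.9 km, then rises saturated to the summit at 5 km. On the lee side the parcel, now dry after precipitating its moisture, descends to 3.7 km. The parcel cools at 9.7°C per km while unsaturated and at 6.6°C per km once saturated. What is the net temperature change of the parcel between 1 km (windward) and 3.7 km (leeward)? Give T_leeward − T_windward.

1000–2900 m, dry: Δz = 1.9 km ⇒ ΔT = -18.43°C; T = -8.93°C
2900–5000 m, saturated: Δz = 2.1 km ⇒ ΔT = -13.86°C; T = -22.79°C
5000–3700 m, dry descent: Δz = 1.3 km ⇒ ΔT = +12.61°C; T = -10.18°C
Net change vs windward start: -10.18 − 9.5 = -19.68°C

-19.68°C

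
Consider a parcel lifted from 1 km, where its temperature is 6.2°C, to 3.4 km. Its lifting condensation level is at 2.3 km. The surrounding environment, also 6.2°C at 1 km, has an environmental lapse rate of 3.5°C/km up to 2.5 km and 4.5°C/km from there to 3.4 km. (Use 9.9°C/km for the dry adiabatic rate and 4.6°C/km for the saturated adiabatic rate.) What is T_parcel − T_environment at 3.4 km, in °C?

-8.63°C (parcel cooler than environment)

Parcel:
  Dry to 2300 m: -9.9 × 1.3 km = -12.87°C, so T = -6.67°C.
  Saturated to 3400 m: -4.6 × 1.1 km = -5.06°C, so T = -11.73°C.
Environment:
  Environment, lower layer to 2500 m: -3.5 × 1.5 km = -5.25°C, so T = 0.95°C.
  Environment, upper layer to 3400 m: -4.5 × 0.9 km = -4.05°C, so T = -3.1°C.
T_parcel − T_env = -11.73 − (-3.1) = -8.63°C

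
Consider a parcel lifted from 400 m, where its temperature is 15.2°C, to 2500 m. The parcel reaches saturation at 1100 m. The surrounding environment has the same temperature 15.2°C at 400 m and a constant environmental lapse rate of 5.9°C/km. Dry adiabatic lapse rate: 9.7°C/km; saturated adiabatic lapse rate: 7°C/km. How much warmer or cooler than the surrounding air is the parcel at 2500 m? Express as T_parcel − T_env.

-4.2°C (parcel cooler than environment)

Parcel:
  400 → 1100 m (dry, 9.7°C/km): ΔT = -9.7 × 0.7 = -6.79°C → T = 8.41°C
  1100 → 2500 m (saturated, 7°C/km): ΔT = -7 × 1.4 = -9.8°C → T = -1.39°C
Environment:
  400 → 2500 m (environment, 5.9°C/km): ΔT = -5.9 × 2.1 = -12.39°C → T = 2.81°C
T_parcel − T_env = -1.39 − 2.81 = -4.2°C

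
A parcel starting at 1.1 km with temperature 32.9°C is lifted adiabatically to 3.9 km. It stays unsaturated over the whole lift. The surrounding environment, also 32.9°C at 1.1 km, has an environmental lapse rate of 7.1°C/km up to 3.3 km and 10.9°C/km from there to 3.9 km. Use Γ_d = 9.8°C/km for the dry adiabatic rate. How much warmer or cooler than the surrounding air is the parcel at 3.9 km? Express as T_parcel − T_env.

-5.28°C (parcel cooler than environment)

Parcel:
  Dry to 3900 m: -9.8 × 2.8 km = -27.44°C, so T = 5.46°C.
Environment:
  Environment, lower layer to 3300 m: -7.1 × 2.2 km = -15.62°C, so T = 17.28°C.
  Environment, upper layer to 3900 m: -10.9 × 0.6 km = -6.54°C, so T = 10.74°C.
T_parcel − T_env = 5.46 − 10.74 = -5.28°C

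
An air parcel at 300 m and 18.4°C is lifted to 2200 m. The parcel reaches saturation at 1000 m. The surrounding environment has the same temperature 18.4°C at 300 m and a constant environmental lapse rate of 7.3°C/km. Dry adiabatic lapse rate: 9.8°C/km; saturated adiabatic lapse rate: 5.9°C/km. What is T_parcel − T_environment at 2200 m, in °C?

Parcel:
  From 300 m to 1000 m (dry): cools by 9.8 × 0.7 = 6.86°C, giving 11.54°C.
  From 1000 m to 2200 m (saturated): cools by 5.9 × 1.2 = 7.08°C, giving 4.46°C.
Environment:
  From 300 m to 2200 m (environment): cools by 7.3 × 1.9 = 13.87°C, giving 4.53°C.
T_parcel − T_env = 4.46 − 4.53 = -0.07°C

-0.07°C (parcel cooler than environment)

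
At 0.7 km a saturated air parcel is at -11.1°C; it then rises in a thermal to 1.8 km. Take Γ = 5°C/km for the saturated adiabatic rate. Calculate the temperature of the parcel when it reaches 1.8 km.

Saturated adiabatic to 1800 m: -5 × 1.1 km = -5.5°C, so T = -16.6°C.

-16.6°C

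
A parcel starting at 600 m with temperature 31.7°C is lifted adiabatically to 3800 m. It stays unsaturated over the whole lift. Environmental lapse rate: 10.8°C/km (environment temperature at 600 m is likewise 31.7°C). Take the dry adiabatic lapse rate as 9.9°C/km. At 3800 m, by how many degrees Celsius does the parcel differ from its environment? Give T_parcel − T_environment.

Parcel:
  600–3800 m, dry: Δz = 3.2 km ⇒ ΔT = -31.68°C; T = 0.02°C
Environment:
  600–3800 m, environment: Δz = 3.2 km ⇒ ΔT = -34.56°C; T = -2.86°C
T_parcel − T_env = 0.02 − (-2.86) = +2.88°C

+2.88°C (parcel warmer than environment)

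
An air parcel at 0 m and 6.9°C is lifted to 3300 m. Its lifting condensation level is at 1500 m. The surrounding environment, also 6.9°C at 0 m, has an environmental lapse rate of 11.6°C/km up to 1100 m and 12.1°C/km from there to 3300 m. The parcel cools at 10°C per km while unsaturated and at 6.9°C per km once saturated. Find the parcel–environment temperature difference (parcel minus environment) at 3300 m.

+11.96°C (parcel warmer than environment)

Parcel:
  Dry to 1500 m: -10 × 1.5 km = -15°C, so T = -8.1°C.
  Saturated to 3300 m: -6.9 × 1.8 km = -12.42°C, so T = -20.52°C.
Environment:
  Environment, lower layer to 1100 m: -11.6 × 1.1 km = -12.76°C, so T = -5.86°C.
  Environment, upper layer to 3300 m: -12.1 × 2.2 km = -26.62°C, so T = -32.48°C.
T_parcel − T_env = -20.52 − (-32.48) = +11.96°C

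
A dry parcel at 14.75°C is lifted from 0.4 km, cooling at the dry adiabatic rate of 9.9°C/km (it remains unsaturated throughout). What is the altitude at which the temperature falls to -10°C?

Height above start = (14.75 − (-10)) / 9.9 = 2.5 km
Altitude = 400 m + 2500 m = 2900 m

2.9 km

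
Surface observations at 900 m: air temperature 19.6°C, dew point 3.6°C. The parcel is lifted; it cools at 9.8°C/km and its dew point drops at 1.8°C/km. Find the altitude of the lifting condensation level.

T and T_d converge at 9.8 − 1.8 = 8°C per km
Height above start = (19.6 − 3.6) / 8 = 2 km
LCL altitude = 900 m + 2000 m = 2900 m

2900 m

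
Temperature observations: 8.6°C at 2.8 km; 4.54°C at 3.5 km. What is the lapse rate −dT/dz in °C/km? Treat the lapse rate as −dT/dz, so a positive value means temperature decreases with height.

5.8°C/km

Γ = −ΔT/Δz = (8.6 − 4.54) / (3500 − 2800) m
  = 4.06°C / 0.7 km = 5.8°C/km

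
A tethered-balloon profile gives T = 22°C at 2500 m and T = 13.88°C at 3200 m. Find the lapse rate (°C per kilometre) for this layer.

Γ = −ΔT/Δz = (22 − 13.88) / (3200 − 2500) m
  = 8.12°C / 0.7 km = 11.6°C/km

11.6°C/km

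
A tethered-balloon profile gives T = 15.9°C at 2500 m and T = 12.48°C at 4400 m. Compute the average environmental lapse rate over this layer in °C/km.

Γ = −ΔT/Δz = (15.9 − 12.48) / (4400 − 2500) m
  = 3.42°C / 1.9 km = 1.8°C/km

1.8°C/km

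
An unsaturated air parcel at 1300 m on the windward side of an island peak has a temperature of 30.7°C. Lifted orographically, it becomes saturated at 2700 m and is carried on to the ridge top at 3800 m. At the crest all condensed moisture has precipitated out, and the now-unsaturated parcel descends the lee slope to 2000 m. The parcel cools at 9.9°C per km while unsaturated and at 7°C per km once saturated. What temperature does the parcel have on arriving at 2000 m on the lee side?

26.96°C

1300 → 2700 m (dry, 9.9°C/km): ΔT = -9.9 × 1.4 = -13.86°C → T = 16.84°C
2700 → 3800 m (saturated, 7°C/km): ΔT = -7 × 1.1 = -7.7°C → T = 9.14°C
3800 → 2000 m (dry descent, 9.9°C/km): ΔT = +9.9 × 1.8 = +17.82°C → T = 26.96°C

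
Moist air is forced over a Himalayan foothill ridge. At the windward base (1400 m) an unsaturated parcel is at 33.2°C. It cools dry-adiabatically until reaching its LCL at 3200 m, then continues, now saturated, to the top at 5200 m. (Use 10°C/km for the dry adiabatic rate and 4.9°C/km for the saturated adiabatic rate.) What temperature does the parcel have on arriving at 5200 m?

5.4°C

1400–3200 m, dry: Δz = 1.8 km ⇒ ΔT = -18°C; T = 15.2°C
3200–5200 m, saturated: Δz = 2 km ⇒ ΔT = -9.8°C; T = 5.4°C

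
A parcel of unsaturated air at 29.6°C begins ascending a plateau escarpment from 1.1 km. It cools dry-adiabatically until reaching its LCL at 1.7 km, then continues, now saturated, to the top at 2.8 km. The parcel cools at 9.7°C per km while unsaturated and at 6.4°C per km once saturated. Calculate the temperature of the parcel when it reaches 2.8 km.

Dry to 1700 m: -9.7 × 0.6 km = -5.82°C, so T = 23.78°C.
Saturated to 2800 m: -6.4 × 1.1 km = -7.04°C, so T = 16.74°C.

16.74°C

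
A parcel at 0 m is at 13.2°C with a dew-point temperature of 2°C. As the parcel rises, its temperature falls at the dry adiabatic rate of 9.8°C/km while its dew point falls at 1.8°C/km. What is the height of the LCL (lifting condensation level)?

1400 m

T and T_d converge at 9.8 − 1.8 = 8°C per km
Height above start = (13.2 − 2) / 8 = 1.4 km
LCL altitude = 0 m + 1400 m = 1400 m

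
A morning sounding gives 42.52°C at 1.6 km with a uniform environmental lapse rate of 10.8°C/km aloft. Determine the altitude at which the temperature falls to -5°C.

Height above start = (42.52 − (-5)) / 10.8 = 4.4 km
Altitude = 1600 m + 4400 m = 6000 m

6 km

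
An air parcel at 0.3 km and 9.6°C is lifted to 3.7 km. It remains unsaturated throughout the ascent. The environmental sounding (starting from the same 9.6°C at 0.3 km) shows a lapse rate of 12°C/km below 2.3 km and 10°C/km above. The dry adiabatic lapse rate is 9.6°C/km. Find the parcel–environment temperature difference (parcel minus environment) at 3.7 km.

Parcel:
  From 300 m to 3700 m (dry): cools by 9.6 × 3.4 = 32.64°C, giving -23.04°C.
Environment:
  From 300 m to 2300 m (environment, lower layer): cools by 12 × 2 = 24°C, giving -14.4°C.
  From 2300 m to 3700 m (environment, upper layer): cools by 10 × 1.4 = 14°C, giving -28.4°C.
T_parcel − T_env = -23.04 − (-28.4) = +5.36°C

+5.36°C (parcel warmer than environment)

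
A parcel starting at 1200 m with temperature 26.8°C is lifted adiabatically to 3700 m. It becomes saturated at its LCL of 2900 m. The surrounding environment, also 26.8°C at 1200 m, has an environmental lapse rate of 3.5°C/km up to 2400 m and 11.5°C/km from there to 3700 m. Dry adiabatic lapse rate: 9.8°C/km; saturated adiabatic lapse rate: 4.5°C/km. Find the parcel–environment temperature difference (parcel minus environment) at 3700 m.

Parcel:
  1200–2900 m, dry: Δz = 1.7 km ⇒ ΔT = -16.66°C; T = 10.14°C
  2900–3700 m, saturated: Δz = 0.8 km ⇒ ΔT = -3.6°C; T = 6.54°C
Environment:
  1200–2400 m, environment, lower layer: Δz = 1.2 km ⇒ ΔT = -4.2°C; T = 22.6°C
  2400–3700 m, environment, upper layer: Δz = 1.3 km ⇒ ΔT = -14.95°C; T = 7.65°C
T_parcel − T_env = 6.54 − 7.65 = -1.11°C

-1.11°C (parcel cooler than environment)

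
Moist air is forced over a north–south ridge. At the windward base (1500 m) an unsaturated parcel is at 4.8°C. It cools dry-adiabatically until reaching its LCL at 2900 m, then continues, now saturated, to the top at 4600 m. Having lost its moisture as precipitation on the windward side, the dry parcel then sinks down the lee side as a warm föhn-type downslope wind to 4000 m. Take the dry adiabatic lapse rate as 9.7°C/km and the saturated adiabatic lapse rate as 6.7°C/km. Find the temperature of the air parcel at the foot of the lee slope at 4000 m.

Dry to 2900 m: -9.7 × 1.4 km = -13.58°C, so T = -8.78°C.
Saturated to 4600 m: -6.7 × 1.7 km = -11.39°C, so T = -20.17°C.
Dry descent to 4000 m: +9.7 × 0.6 km = +5.82°C, so T = -14.35°C.

-14.35°C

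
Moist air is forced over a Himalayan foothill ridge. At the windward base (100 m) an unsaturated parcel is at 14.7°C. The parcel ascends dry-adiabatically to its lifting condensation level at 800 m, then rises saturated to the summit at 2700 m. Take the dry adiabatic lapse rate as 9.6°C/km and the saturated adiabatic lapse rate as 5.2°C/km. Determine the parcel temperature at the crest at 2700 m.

-1.9°C

100–800 m, dry: Δz = 0.7 km ⇒ ΔT = -6.72°C; T = 7.98°C
800–2700 m, saturated: Δz = 1.9 km ⇒ ΔT = -9.88°C; T = -1.9°C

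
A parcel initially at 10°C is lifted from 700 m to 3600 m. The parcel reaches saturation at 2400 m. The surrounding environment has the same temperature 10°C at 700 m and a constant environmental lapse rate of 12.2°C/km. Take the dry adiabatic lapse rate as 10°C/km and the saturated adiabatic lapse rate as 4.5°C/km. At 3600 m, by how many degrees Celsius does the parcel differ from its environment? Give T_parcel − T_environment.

+12.98°C (parcel warmer than environment)

Parcel:
  From 700 m to 2400 m (dry): cools by 10 × 1.7 = 17°C, giving -7°C.
  From 2400 m to 3600 m (saturated): cools by 4.5 × 1.2 = 5.4°C, giving -12.4°C.
Environment:
  From 700 m to 3600 m (environment): cools by 12.2 × 2.9 = 35.38°C, giving -25.38°C.
T_parcel − T_env = -12.4 − (-25.38) = +12.98°C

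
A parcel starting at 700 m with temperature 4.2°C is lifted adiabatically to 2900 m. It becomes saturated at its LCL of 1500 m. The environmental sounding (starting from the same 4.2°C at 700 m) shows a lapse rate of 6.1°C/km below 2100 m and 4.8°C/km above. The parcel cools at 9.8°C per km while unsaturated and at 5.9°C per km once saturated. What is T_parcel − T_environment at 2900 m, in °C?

Parcel:
  700 → 1500 m (dry, 9.8°C/km): ΔT = -9.8 × 0.8 = -7.84°C → T = -3.64°C
  1500 → 2900 m (saturated, 5.9°C/km): ΔT = -5.9 × 1.4 = -8.26°C → T = -11.9°C
Environment:
  700 → 2100 m (environment, lower layer, 6.1°C/km): ΔT = -6.1 × 1.4 = -8.54°C → T = -4.34°C
  2100 → 2900 m (environment, upper layer, 4.8°C/km): ΔT = -4.8 × 0.8 = -3.84°C → T = -8.18°C
T_parcel − T_env = -11.9 − (-8.18) = -3.72°C

-3.72°C (parcel cooler than environment)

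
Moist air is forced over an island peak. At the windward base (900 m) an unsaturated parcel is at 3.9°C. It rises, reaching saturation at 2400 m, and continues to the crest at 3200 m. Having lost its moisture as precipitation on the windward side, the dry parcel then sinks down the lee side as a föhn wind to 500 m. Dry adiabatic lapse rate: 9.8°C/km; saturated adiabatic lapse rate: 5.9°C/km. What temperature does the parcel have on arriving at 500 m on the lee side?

900–2400 m, dry: Δz = 1.5 km ⇒ ΔT = -14.7°C; T = -10.8°C
2400–3200 m, saturated: Δz = 0.8 km ⇒ ΔT = -4.72°C; T = -15.52°C
3200–500 m, dry descent: Δz = 2.7 km ⇒ ΔT = +26.46°C; T = 10.94°C

10.94°C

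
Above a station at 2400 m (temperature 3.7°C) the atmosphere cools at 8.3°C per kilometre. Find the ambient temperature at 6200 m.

2400 → 6200 m (environmental, 8.3°C/km): ΔT = -8.3 × 3.8 = -31.54°C → T = -27.84°C

-27.84°C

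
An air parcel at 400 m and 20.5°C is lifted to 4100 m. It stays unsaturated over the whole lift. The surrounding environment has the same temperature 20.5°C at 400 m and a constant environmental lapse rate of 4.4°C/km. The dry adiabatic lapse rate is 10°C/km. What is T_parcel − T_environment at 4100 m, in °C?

-20.72°C (parcel cooler than environment)

Parcel:
  Dry to 4100 m: -10 × 3.7 km = -37°C, so T = -16.5°C.
Environment:
  Environment to 4100 m: -4.4 × 3.7 km = -16.28°C, so T = 4.22°C.
T_parcel − T_env = -16.5 − 4.22 = -20.72°C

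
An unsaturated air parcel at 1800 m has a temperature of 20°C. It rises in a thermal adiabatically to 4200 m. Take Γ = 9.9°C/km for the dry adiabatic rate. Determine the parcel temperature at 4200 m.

-3.76°C

1800 → 4200 m (dry adiabatic, 9.9°C/km): ΔT = -9.9 × 2.4 = -23.76°C → T = -3.76°C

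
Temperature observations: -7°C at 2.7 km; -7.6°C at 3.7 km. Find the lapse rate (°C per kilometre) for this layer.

Γ = −ΔT/Δz = (-7 − (-7.6)) / (3700 − 2700) m
  = 0.6°C / 1 km = 0.6°C/km

0.6°C/km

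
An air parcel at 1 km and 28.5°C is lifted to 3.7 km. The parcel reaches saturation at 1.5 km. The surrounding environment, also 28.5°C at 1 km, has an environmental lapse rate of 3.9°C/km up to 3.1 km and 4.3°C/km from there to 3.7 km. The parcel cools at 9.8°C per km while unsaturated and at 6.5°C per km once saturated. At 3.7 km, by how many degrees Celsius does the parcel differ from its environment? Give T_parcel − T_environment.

Parcel:
  1000–1500 m, dry: Δz = 0.5 km ⇒ ΔT = -4.9°C; T = 23.6°C
  1500–3700 m, saturated: Δz = 2.2 km ⇒ ΔT = -14.3°C; T = 9.3°C
Environment:
  1000–3100 m, environment, lower layer: Δz = 2.1 km ⇒ ΔT = -8.19°C; T = 20.31°C
  3100–3700 m, environment, upper layer: Δz = 0.6 km ⇒ ΔT = -2.58°C; T = 17.73°C
T_parcel − T_env = 9.3 − 17.73 = -8.43°C

-8.43°C (parcel cooler than environment)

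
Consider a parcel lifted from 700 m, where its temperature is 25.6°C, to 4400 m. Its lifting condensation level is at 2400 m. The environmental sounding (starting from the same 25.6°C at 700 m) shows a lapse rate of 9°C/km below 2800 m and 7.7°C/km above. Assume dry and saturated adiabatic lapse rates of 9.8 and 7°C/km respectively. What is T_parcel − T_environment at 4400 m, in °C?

+0.56°C (parcel warmer than environment)

Parcel:
  Dry to 2400 m: -9.8 × 1.7 km = -16.66°C, so T = 8.94°C.
  Saturated to 4400 m: -7 × 2 km = -14°C, so T = -5.06°C.
Environment:
  Environment, lower layer to 2800 m: -9 × 2.1 km = -18.9°C, so T = 6.7°C.
  Environment, upper layer to 4400 m: -7.7 × 1.6 km = -12.32°C, so T = -5.62°C.
T_parcel − T_env = -5.06 − (-5.62) = +0.56°C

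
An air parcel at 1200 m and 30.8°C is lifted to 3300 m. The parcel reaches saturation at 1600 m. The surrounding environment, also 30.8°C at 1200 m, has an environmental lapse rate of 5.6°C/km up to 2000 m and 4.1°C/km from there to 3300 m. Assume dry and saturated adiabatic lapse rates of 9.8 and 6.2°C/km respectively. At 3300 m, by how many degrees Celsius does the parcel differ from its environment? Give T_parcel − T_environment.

Parcel:
  From 1200 m to 1600 m (dry): cools by 9.8 × 0.4 = 3.92°C, giving 26.88°C.
  From 1600 m to 3300 m (saturated): cools by 6.2 × 1.7 = 10.54°C, giving 16.34°C.
Environment:
  From 1200 m to 2000 m (environment, lower layer): cools by 5.6 × 0.8 = 4.48°C, giving 26.32°C.
  From 2000 m to 3300 m (environment, upper layer): cools by 4.1 × 1.3 = 5.33°C, giving 20.99°C.
T_parcel − T_env = 16.34 − 20.99 = -4.65°C

-4.65°C (parcel cooler than environment)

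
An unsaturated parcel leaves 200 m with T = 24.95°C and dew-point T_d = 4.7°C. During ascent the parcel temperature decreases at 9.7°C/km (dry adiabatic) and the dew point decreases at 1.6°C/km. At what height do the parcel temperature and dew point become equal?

T and T_d converge at 9.7 − 1.6 = 8.1°C per km
Height above start = (24.95 − 4.7) / 8.1 = 2.5 km
LCL altitude = 200 m + 2500 m = 2700 m

2700 m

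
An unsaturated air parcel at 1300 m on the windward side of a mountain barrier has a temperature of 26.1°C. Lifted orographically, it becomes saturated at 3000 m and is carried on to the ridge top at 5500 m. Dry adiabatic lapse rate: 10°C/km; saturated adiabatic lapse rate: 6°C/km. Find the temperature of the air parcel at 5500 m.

-5.9°C

Dry to 3000 m: -10 × 1.7 km = -17°C, so T = 9.1°C.
Saturated to 5500 m: -6 × 2.5 km = -15°C, so T = -5.9°C.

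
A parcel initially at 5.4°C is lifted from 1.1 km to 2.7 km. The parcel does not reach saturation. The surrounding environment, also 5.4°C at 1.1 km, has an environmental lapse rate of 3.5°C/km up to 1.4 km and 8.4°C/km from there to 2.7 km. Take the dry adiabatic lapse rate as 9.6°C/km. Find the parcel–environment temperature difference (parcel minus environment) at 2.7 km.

Parcel:
  From 1100 m to 2700 m (dry): cools by 9.6 × 1.6 = 15.36°C, giving -9.96°C.
Environment:
  From 1100 m to 1400 m (environment, lower layer): cools by 3.5 × 0.3 = 1.05°C, giving 4.35°C.
  From 1400 m to 2700 m (environment, upper layer): cools by 8.4 × 1.3 = 10.92°C, giving -6.57°C.
T_parcel − T_env = -9.96 − (-6.57) = -3.39°C

-3.39°C (parcel cooler than environment)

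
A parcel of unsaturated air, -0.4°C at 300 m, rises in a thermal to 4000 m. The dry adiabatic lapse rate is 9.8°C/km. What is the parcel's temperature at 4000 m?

-36.66°C

Dry adiabatic to 4000 m: -9.8 × 3.7 km = -36.26°C, so T = -36.66°C.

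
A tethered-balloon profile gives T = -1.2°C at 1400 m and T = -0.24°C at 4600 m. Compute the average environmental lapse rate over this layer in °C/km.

Γ = −ΔT/Δz = (-1.2 − (-0.24)) / (4600 − 1400) m
  = -0.96°C / 3.2 km = -0.3°C/km

-0.3°C/km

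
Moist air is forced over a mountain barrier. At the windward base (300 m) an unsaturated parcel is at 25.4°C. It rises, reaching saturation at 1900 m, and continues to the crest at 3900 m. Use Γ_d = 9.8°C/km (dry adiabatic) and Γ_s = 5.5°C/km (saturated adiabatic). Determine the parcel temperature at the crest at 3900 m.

-1.28°C

300–1900 m, dry: Δz = 1.6 km ⇒ ΔT = -15.68°C; T = 9.72°C
1900–3900 m, saturated: Δz = 2 km ⇒ ΔT = -11°C; T = -1.28°C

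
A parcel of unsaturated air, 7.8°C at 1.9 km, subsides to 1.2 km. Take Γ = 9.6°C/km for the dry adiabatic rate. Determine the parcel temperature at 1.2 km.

14.52°C

Dry adiabatic to 1200 m: +9.6 × 0.7 km = +6.72°C, so T = 14.52°C.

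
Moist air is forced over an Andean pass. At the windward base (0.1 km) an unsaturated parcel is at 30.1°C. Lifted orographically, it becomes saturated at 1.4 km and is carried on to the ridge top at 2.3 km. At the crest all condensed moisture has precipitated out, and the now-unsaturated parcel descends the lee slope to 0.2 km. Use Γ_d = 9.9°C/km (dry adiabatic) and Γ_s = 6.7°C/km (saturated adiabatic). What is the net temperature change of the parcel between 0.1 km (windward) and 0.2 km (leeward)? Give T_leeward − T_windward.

Dry to 1400 m: -9.9 × 1.3 km = -12.87°C, so T = 17.23°C.
Saturated to 2300 m: -6.7 × 0.9 km = -6.03°C, so T = 11.2°C.
Dry descent to 200 m: +9.9 × 2.1 km = +20.79°C, so T = 31.99°C.
Net change vs windward start: 31.99 − 30.1 = +1.89°C

+1.89°C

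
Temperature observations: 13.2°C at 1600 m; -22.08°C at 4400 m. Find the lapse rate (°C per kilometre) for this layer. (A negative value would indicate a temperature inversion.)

12.6°C/km

Γ = −ΔT/Δz = (13.2 − (-22.08)) / (4400 − 1600) m
  = 35.28°C / 2.8 km = 12.6°C/km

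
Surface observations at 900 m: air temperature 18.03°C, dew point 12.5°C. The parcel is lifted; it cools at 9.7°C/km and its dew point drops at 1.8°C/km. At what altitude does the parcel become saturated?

T and T_d converge at 9.7 − 1.8 = 7.9°C per km
Height above start = (18.03 − 12.5) / 7.9 = 0.7 km
LCL altitude = 900 m + 700 m = 1600 m

1600 m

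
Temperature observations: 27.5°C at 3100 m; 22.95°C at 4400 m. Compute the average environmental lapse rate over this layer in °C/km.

Γ = −ΔT/Δz = (27.5 − 22.95) / (4400 − 3100) m
  = 4.55°C / 1.3 km = 3.5°C/km

3.5°C/km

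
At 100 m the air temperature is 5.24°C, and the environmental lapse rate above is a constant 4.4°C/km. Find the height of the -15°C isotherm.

4700 m

Height above start = (5.24 − (-15)) / 4.4 = 4.6 km
Altitude = 100 m + 4600 m = 4700 m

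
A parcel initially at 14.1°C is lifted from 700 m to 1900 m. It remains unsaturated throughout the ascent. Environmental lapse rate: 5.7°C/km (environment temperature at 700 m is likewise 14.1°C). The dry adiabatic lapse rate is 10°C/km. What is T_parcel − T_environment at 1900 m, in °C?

Parcel:
  From 700 m to 1900 m (dry): cools by 10 × 1.2 = 12°C, giving 2.1°C.
Environment:
  From 700 m to 1900 m (environment): cools by 5.7 × 1.2 = 6.84°C, giving 7.26°C.
T_parcel − T_env = 2.1 − 7.26 = -5.16°C

-5.16°C (parcel cooler than environment)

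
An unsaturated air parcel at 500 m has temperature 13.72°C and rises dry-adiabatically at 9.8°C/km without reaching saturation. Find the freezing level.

Height above start = (13.72 − 0) / 9.8 = 1.4 km
Altitude = 500 m + 1400 m = 1900 m

1900 m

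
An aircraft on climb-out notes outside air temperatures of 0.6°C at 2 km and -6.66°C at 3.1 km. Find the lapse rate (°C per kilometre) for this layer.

6.6°C/km

Γ = −ΔT/Δz = (0.6 − (-6.66)) / (3100 − 2000) m
  = 7.26°C / 1.1 km = 6.6°C/km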